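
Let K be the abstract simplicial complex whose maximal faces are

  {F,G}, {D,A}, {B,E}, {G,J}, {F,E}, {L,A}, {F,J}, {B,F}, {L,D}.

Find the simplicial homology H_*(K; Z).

H_0 = Z^2,  H_1 = Z^3.

Take the total order A < B < D < E < F < G < J < L on the vertex set. Then K (dimension 1) consists of the simplices:

  0-simplices (8): A, B, D, E, F, G, J, L
  1-simplices (9): AD, AL, BE, BF, DL, EF, FG, FJ, GJ

giving chain groups C_0 ≅ Z^8, C_1 ≅ Z^9.

Boundary ∂_1: C_1 → C_0 is given by ∂[p,q] = [q] − [p]. For instance
  ∂AD = D − A.
The 8×9 boundary matrix has rank 6 and Smith normal form diag(1,1,1,1,1,1).

Computing H_k = (kernel of ∂_k) / (image of ∂_{k+1}):

  H_0: rank C_0 − rank ∂_1 = 8 − 6 = 2, and the invariant factors of ∂_1 are all 1, so H_0 ≅ Z^2.
  H_1: rank ker ∂_1 − rank ∂_2 = (9 − 6) − 0 = 3, and there is no ∂_2, so H_1 ≅ Z^3.

As a check, the Euler characteristic is 8 − 9 = -1, which agrees with 2 − 3 = -1.
(K is a triangulation of the disjoint union of a wedge of 2 circles and the circle S^1.)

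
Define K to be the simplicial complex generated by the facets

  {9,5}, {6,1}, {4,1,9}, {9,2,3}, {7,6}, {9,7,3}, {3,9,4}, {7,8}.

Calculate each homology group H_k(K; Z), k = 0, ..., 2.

H_0 ≅ Z,  H_1 ≅ Z,  H_2 = 0.

Fix the vertex order 1 < 2 < 3 < 4 < 5 < 6 < 7 < 8 < 9 and write every simplex with vertices in increasing order. Then dim K = 2 and the simplices of K are:

  0-simplices (9): [1], [2], [3], [4], [5], [6], [7], [8], [9]
  1-simplices (13): [1,4], [1,6], [1,9], [2,3], [2,9], [3,4], [3,7], [3,9], [4,9], [5,9], [6,7], [7,8], [7,9]
  2-simplices (4): [1,4,9], [2,3,9], [3,4,9], [3,7,9]

so the chain groups are C_0 ≅ Z^9, C_1 ≅ Z^13, C_2 ≅ Z^4.

The boundary map ∂_1: C_1 → C_0 maps an edge to its endpoints' difference, ∂[p,q] = q − p.
This gives a 9×13 integer matrix of rank 8; reducing to Smith normal form yields diagonal entries (1,1,1,1,1,1,1,1).

∂_2: C_2 → C_1 sends each 2-simplex [p,q,r] to [q,r] − [p,r] + [p,q]. For instance
  ∂[2,3,9] = [3,9] − [2,9] + [2,3],
  ∂[1,4,9] = [4,9] − [1,9] + [1,4].
The 13×4 boundary matrix has rank 4 and Smith normal form diag(1,1,1,1).

From H_k ≅ ker(∂_k) / im(∂_{k+1}) we obtain:

  H_0: rank C_0 − rank ∂_1 = 9 − 8 = 1, and the invariant factors of ∂_1 are all 1, so H_0 = Z.
  H_1: rank ker ∂_1 − rank ∂_2 = (13 − 8) − 4 = 1, and the invariant factors of ∂_2 are all 1, so H_1 = Z.
  H_2: rank ker ∂_2 − rank ∂_3 = (4 − 4) − 0 = 0, and there is no ∂_3, so H_2 = 0.

As a check, the Euler characteristic is 9 − 13 + 4 = 0, which agrees with 1 − 1 + 0 = 0.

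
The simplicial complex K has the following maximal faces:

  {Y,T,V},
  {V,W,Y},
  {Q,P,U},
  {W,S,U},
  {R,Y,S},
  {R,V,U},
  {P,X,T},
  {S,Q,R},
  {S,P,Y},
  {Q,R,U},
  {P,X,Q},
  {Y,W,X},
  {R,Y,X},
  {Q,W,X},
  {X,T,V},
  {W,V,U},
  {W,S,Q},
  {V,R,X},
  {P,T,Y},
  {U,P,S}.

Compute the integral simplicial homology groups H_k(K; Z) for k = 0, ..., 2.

H_0 = Z,  H_1 = Z ⊕ Z/2Z,  H_2 = 0.

K has 10 vertices, 30 edges, 20 triangles.
rank ∂_0 = 0, rank ∂_1 = 9 ⇒ b_0 = 10 − 0 − 9 = 1; all invariant factors of ∂_1 are 1 so no torsion. So H_0 = Z.
rank ∂_1 = 9, rank ∂_2 = 20 ⇒ b_1 = 30 − 9 − 20 = 1; ∂_2 has invariant factor(s) [2] giving torsion. So H_1 = Z ⊕ Z/2Z.
rank ∂_2 = 20, rank ∂_3 = 0 ⇒ b_2 = 20 − 20 − 0 = 0. So H_2 = 0.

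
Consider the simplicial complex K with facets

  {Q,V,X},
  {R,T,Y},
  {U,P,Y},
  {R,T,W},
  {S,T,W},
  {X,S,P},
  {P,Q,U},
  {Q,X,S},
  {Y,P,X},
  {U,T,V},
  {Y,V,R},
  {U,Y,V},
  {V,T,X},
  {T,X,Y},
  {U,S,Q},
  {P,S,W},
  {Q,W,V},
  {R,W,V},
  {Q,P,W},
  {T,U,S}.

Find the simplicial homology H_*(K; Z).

We work with the vertex ordering P < Q < R < S < T < U < V < W < X < Y. The simplices of K, each written with vertices in increasing order, are:

  0-simplices (10): P, Q, R, S, T, U, V, W, X, Y
  1-simplices (30): PQ, PS, PU, PW, PX, PY, QS, QU, QV, QW, QX, RT, RV, RW, RY, ST, SU, SW, SX, TU, TV, TW, TX, TY, UV, UY, VW, VX, VY, XY
  2-simplices (20): PQU, PQW, PSW, PSX, PUY, PXY, QSU, QSX, QVW, QVX, RTW, RTY, RVW, RVY, STU, STW, TUV, TVX, TXY, UVY

giving chain groups C_0 ≅ Z^10, C_1 ≅ Z^30, C_2 ≅ Z^20.

∂_1: C_1 → C_0 sends each edge [p,q] (with p < q) to q − p. For instance
  ∂SX = X − S.
This gives a 10×30 integer matrix of rank 9; reducing to Smith normal form yields diagonal entries (1,1,1,1,1,1,1,1,1).

The boundary map ∂_2: C_2 → C_1 maps a triangle to the signed sum of its edges. For instance
  ∂PXY = XY − PY + PX,
  ∂RVY = VY − RY + RV.
As a 30×20 matrix over Z this has rank 20, with invariant factors (1,1,1,1,1,1,1,1,1,1,1,1,1,1,1,1,1,1,1,2).

From H_k ≅ ker(∂_k) / im(∂_{k+1}) we obtain:

  H_0: rank C_0 − rank ∂_1 = 10 − 9 = 1, and the invariant factors of ∂_1 are all 1, so H_0 = Z.
  H_1: rank ker ∂_1 − rank ∂_2 = (30 − 9) − 20 = 1, and ∂_2 has invariant factor 2 > 1, so H_1 = Z × Z/2.
  H_2: rank ker ∂_2 − rank ∂_3 = (20 − 20) − 0 = 0, and there is no ∂_3, so H_2 = 0.

H_0 ≅ Z,  H_1 ≅ Z × Z/2,  H_2 = 0.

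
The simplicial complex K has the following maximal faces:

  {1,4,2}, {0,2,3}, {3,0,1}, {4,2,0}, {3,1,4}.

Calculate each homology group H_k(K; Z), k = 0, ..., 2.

Take the total order 0 < 1 < 2 < 3 < 4 on the vertex set. Then K (dimension 2) consists of the simplices:

  0-simplices (5): [0], [1], [2], [3], [4]
  1-simplices (10): [0,1], [0,2], [0,3], [0,4], [1,2], [1,3], [1,4], [2,3], [2,4], [3,4]
  2-simplices (5): [0,1,3], [0,2,3], [0,2,4], [1,2,4], [1,3,4]

Hence C_0 ≅ Z^5, C_1 ≅ Z^10, C_2 ≅ Z^5.

∂_1: C_1 → C_0 is given by ∂[p,q] = [q] − [p].
The 5×10 boundary matrix has rank 4 and Smith normal form diag(1,1,1,1).

The boundary map ∂_2: C_2 → C_1 maps a triangle to the signed sum of its edges. For instance
  ∂[0,2,4] = [2,4] − [0,4] + [0,2],
  ∂[0,1,3] = [1,3] − [0,3] + [0,1].
As a 10×5 matrix over Z this has rank 5, with invariant factors (1,1,1,1,1).

Now H_k = ker ∂_k / im ∂_{k+1}, so:

  H_0: rank C_0 − rank ∂_1 = 5 − 4 = 1, and the invariant factors of ∂_1 are all 1, so H_0 ≅ Z.
  H_1: rank ker ∂_1 − rank ∂_2 = (10 − 4) − 5 = 1, and the invariant factors of ∂_2 are all 1, so H_1 ≅ Z.
  H_2: rank ker ∂_2 − rank ∂_3 = (5 − 5) − 0 = 0, and there is no ∂_3, so H_2 ≅ 0.

H_0 = Z,  H_1 = Z,  H_2 = 0.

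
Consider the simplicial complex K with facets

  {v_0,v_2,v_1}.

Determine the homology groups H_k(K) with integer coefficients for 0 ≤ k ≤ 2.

K has 3 vertices, 3 edges, 1 triangle.
rank ∂_0 = 0, rank ∂_1 = 2 ⇒ b_0 = 3 − 0 − 2 = 1; all invariant factors of ∂_1 are 1 so no torsion. So H_0 ≅ Z.
rank ∂_1 = 2, rank ∂_2 = 1 ⇒ b_1 = 3 − 2 − 1 = 0; all invariant factors of ∂_2 are 1 so no torsion. So H_1 ≅ 0.
rank ∂_2 = 1, rank ∂_3 = 0 ⇒ b_2 = 1 − 1 − 0 = 0. So H_2 ≅ 0.

H_0 = Z,  H_1 = 0,  H_2 = 0.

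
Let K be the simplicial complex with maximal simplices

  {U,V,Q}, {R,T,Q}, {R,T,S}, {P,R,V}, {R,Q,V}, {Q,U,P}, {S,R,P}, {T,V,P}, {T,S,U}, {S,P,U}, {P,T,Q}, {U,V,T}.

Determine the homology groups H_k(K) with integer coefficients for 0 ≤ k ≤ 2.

K has 7 vertices, 18 edges, 12 triangles.
rank ∂_0 = 0, rank ∂_1 = 6 ⇒ b_0 = 7 − 0 − 6 = 1; all invariant factors of ∂_1 are 1 so no torsion. So H_0 = Z.
rank ∂_1 = 6, rank ∂_2 = 12 ⇒ b_1 = 18 − 6 − 12 = 0; ∂_2 has invariant factor(s) [2] giving torsion. So H_1 = Z/2Z.
rank ∂_2 = 12, rank ∂_3 = 0 ⇒ b_2 = 12 − 12 − 0 = 0. So H_2 = 0.

H_0 = Z,  H_1 = Z/2Z,  H_2 = 0.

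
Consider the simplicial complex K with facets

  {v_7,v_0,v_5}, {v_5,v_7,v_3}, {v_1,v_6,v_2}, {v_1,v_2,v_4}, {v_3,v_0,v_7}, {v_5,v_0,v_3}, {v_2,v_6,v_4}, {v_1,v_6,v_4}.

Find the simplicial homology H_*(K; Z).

Fix the vertex order v_0 < v_1 < v_2 < v_3 < v_4 < v_5 < v_6 < v_7 and write every simplex with vertices in increasing order. Then dim K = 2 and the simplices of K are:

  0-simplices (8): [v_0], [v_1], [v_2], [v_3], [v_4], [v_5], [v_6], [v_7]
  1-simplices (12): [v_0,v_3], [v_0,v_5], [v_0,v_7], [v_1,v_2], [v_1,v_4], [v_1,v_6], [v_2,v_4], [v_2,v_6], [v_3,v_5], [v_3,v_7], [v_4,v_6], [v_5,v_7]
  2-simplices (8): [v_0,v_3,v_5], [v_0,v_3,v_7], [v_0,v_5,v_7], [v_1,v_2,v_4], [v_1,v_2,v_6], [v_1,v_4,v_6], [v_2,v_4,v_6], [v_3,v_5,v_7]

Hence C_0 ≅ Z^8, C_1 ≅ Z^12, C_2 ≅ Z^8.

The boundary map ∂_1: C_1 → C_0 sends each edge [p,q] (with p < q) to q − p.
The resulting 8×12 matrix has rank 6, and its Smith normal form has invariant factors (1,1,1,1,1,1).

∂_2: C_2 → C_1 sends each 2-simplex [p,q,r] to [q,r] − [p,r] + [p,q]. For instance
  ∂[v_1,v_4,v_6] = [v_4,v_6] − [v_1,v_6] + [v_1,v_4],
  ∂[v_2,v_4,v_6] = [v_4,v_6] − [v_2,v_6] + [v_2,v_4].
This gives a 12×8 integer matrix of rank 6; reducing to Smith normal form yields diagonal entries (1,1,1,1,1,1).

Now H_k = ker ∂_k / im ∂_{k+1}, so:

  H_0: rank C_0 − rank ∂_1 = 8 − 6 = 2, and the invariant factors of ∂_1 are all 1, so H_0 ≅ Z^2.
  H_1: rank ker ∂_1 − rank ∂_2 = (12 − 6) − 6 = 0, and the invariant factors of ∂_2 are all 1, so H_1 ≅ 0.
  H_2: rank ker ∂_2 − rank ∂_3 = (8 − 6) − 0 = 2, and there is no ∂_3, so H_2 ≅ Z^2.

H_0 ≅ Z^2,  H_1 = 0,  H_2 ≅ Z^2.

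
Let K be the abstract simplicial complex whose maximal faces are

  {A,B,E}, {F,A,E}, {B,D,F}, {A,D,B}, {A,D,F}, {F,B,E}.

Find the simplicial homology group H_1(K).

Fix the vertex order A < B < D < E < F and write every simplex with vertices in increasing order. Then dim K = 2 and the simplices of K are:

  0-simplices (5): A, B, D, E, F
  1-simplices (9): AB, AD, AE, AF, BD, BE, BF, DF, EF
  2-simplices (6): ABD, ABE, ADF, AEF, BDF, BEF

so the chain groups are C_0 ≅ Z^5, C_1 ≅ Z^9, C_2 ≅ Z^6.

∂_1: C_1 → C_0 sends each edge [p,q] (with p < q) to q − p. For instance
  ∂BD = D − B.
As a 5×9 matrix over Z this has rank 4, with invariant factors (1,1,1,1).

∂_2: C_2 → C_1 maps a triangle to the signed sum of its edges. For instance
  ∂BDF = DF − BF + BD,
  ∂ABE = BE − AE + AB.
This gives a 9×6 integer matrix of rank 5; reducing to Smith normal form yields diagonal entries (1,1,1,1,1).

Now H_k = ker ∂_k / im ∂_{k+1}, so:

  H_1: rank ker ∂_1 − rank ∂_2 = (9 − 4) − 5 = 0, and the invariant factors of ∂_2 are all 1, so H_1 = 0.

H_1 ≅ 0.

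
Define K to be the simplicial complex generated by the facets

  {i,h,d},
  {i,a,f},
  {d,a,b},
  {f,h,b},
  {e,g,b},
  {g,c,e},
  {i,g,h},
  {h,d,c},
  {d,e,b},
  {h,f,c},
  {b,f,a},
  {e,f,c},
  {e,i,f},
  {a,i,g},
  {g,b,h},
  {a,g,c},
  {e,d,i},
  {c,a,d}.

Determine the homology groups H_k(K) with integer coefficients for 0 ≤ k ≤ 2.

H_0 ≅ Z,  H_1 ≅ Z^2,  H_2 ≅ Z.

Fix the vertex order a < b < c < d < e < f < g < h < i and write every simplex with vertices in increasing order. Then dim K = 2 and the simplices of K are:

  0-simplices (9): a, b, c, d, e, f, g, h, i
  1-simplices (27): ab, ac, ad, af, ag, ai, bd, be, bf, bg, bh, cd, ce, cf, cg, ch, de, dh, di, ef, eg, ei, fh, fi, gh, gi, hi
  2-simplices (18): abd, abf, acd, acg, afi, agi, bde, beg, bfh, bgh, cdh, cef, ceg, cfh, dei, dhi, efi, ghi

so the chain groups are C_0 ≅ Z^9, C_1 ≅ Z^27, C_2 ≅ Z^18.

∂_1: C_1 → C_0 is given by ∂[p,q] = [q] − [p]. For instance
  ∂ab = b − a.
This gives a 9×27 integer matrix of rank 8; reducing to Smith normal form yields diagonal entries (1,1,1,1,1,1,1,1).

∂_2: C_2 → C_1 acts by ∂[p,q,r] = [q,r] − [p,r] + [p,q]. For instance
  ∂acd = cd − ad + ac,
  ∂bde = de − be + bd.
As a 27×18 matrix over Z this has rank 17, with invariant factors (1,1,1,1,1,1,1,1,1,1,1,1,1,1,1,1,1).

From H_k ≅ ker(∂_k) / im(∂_{k+1}) we obtain:

  H_0: rank C_0 − rank ∂_1 = 9 − 8 = 1, and the invariant factors of ∂_1 are all 1, so H_0 ≅ Z.
  H_1: rank ker ∂_1 − rank ∂_2 = (27 − 8) − 17 = 2, and the invariant factors of ∂_2 are all 1, so H_1 ≅ Z^2.
  H_2: rank ker ∂_2 − rank ∂_3 = (18 − 17) − 0 = 1, and there is no ∂_3, so H_2 ≅ Z.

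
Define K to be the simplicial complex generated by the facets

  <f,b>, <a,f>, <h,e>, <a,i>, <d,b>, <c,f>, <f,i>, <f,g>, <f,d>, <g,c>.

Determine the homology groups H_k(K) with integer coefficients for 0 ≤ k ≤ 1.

H_0 = Z^2,  H_1 = Z^3.

Take the total order a < b < c < d < e < f < g < h < i on the vertex set. Then K (dimension 1) consists of the simplices:

  0-simplices (9): a, b, c, d, e, f, g, h, i
  1-simplices (10): af, ai, bd, bf, cf, cg, df, eh, fg, fi

Hence C_0 ≅ Z^9, C_1 ≅ Z^10.

Boundary ∂_1: C_1 → C_0 sends each edge [p,q] (with p < q) to q − p.
The 9×10 boundary matrix has rank 7 and Smith normal form diag(1,1,1,1,1,1,1).

Reading off H_k = ker ∂_k / im ∂_{k+1}:

  H_0: rank C_0 − rank ∂_1 = 9 − 7 = 2, and the invariant factors of ∂_1 are all 1, so H_0 = Z^2.
  H_1: rank ker ∂_1 − rank ∂_2 = (10 − 7) − 0 = 3, and there is no ∂_2, so H_1 = Z^3.

As a check, the Euler characteristic is 9 − 10 = -1, which agrees with 2 − 3 = -1.
(K is a triangulation of the disjoint union of a wedge of 3 circles and the 1-simplex.)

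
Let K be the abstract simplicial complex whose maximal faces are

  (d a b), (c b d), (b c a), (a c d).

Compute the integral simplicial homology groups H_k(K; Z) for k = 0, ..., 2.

H_0 ≅ Z,  H_1 = 0,  H_2 ≅ Z.

K has 4 vertices, 6 edges, 4 triangles.
rank ∂_0 = 0, rank ∂_1 = 3 ⇒ b_0 = 4 − 0 − 3 = 1; all invariant factors of ∂_1 are 1 so no torsion. So H_0 = Z.
rank ∂_1 = 3, rank ∂_2 = 3 ⇒ b_1 = 6 − 3 − 3 = 0; all invariant factors of ∂_2 are 1 so no torsion. So H_1 = 0.
rank ∂_2 = 3, rank ∂_3 = 0 ⇒ b_2 = 4 − 3 − 0 = 1. So H_2 = Z.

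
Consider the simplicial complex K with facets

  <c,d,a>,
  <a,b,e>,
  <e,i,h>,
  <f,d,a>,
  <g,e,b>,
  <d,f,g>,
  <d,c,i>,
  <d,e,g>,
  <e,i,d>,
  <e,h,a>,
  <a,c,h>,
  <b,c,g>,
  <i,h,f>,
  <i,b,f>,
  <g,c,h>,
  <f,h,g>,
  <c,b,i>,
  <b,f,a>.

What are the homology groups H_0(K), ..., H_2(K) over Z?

Take the total order a < b < c < d < e < f < g < h < i on the vertex set. Then K (dimension 2) consists of the simplices:

  0-simplices (9): a, b, c, d, e, f, g, h, i
  1-simplices (27): ab, ac, ad, ae, af, ah, bc, be, bf, bg, bi, cd, cg, ch, ci, de, df, dg, di, eg, eh, ei, fg, fh, fi, gh, hi
  2-simplices (18): abe, abf, acd, ach, adf, aeh, bcg, bci, beg, bfi, cdi, cgh, deg, dei, dfg, ehi, fgh, fhi

giving chain groups C_0 ≅ Z^9, C_1 ≅ Z^27, C_2 ≅ Z^18.

The boundary map ∂_1: C_1 → C_0 maps an edge to its endpoints' difference, ∂[p,q] = q − p.
The 9×27 boundary matrix has rank 8 and Smith normal form diag(1,1,1,1,1,1,1,1).

∂_2: C_2 → C_1 acts by ∂[p,q,r] = [q,r] − [p,r] + [p,q]. For instance
  ∂fhi = hi − fi + fh,
  ∂deg = eg − dg + de.
The 27×18 boundary matrix has rank 17 and Smith normal form diag(1,1,1,1,1,1,1,1,1,1,1,1,1,1,1,1,1).

Computing H_k = (kernel of ∂_k) / (image of ∂_{k+1}):

  H_0: rank C_0 − rank ∂_1 = 9 − 8 = 1, and the invariant factors of ∂_1 are all 1, so H_0 ≅ Z.
  H_1: rank ker ∂_1 − rank ∂_2 = (27 − 8) − 17 = 2, and the invariant factors of ∂_2 are all 1, so H_1 ≅ Z^2.
  H_2: rank ker ∂_2 − rank ∂_3 = (18 − 17) − 0 = 1, and there is no ∂_3, so H_2 ≅ Z.

(K is a triangulation of the torus T^2.)

H_0 = Z,  H_1 = Z^2,  H_2 = Z.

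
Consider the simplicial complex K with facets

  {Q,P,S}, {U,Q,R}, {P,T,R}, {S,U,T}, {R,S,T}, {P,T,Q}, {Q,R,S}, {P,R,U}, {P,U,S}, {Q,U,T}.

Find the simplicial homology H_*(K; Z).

H_0 = Z,  H_1 = Z_2,  H_2 = 0.

K has 6 vertices, 15 edges, 10 triangles.
rank ∂_0 = 0, rank ∂_1 = 5 ⇒ b_0 = 6 − 0 − 5 = 1; all invariant factors of ∂_1 are 1 so no torsion. So H_0 ≅ Z.
rank ∂_1 = 5, rank ∂_2 = 10 ⇒ b_1 = 15 − 5 − 10 = 0; ∂_2 has invariant factor(s) [2] giving torsion. So H_1 ≅ Z_2.
rank ∂_2 = 10, rank ∂_3 = 0 ⇒ b_2 = 10 − 10 − 0 = 0. So H_2 ≅ 0.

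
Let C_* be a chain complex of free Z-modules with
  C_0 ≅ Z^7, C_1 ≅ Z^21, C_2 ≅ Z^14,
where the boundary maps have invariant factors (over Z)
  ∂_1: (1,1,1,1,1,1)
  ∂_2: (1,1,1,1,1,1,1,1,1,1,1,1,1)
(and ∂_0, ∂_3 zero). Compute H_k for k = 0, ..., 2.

H_0 = Z,  H_1 = Z^2,  H_2 = Z.

H_0: b_0 = 7 − 0 − 6 = 1; torsion from ∂_1 factors > 1: none. So H_0 = Z.
H_1: b_1 = 21 − 6 − 13 = 2; torsion from ∂_2 factors > 1: none. So H_1 = Z^2.
H_2: b_2 = 14 − 13 − 0 = 1; torsion from ∂_3 factors > 1: none. So H_2 = Z.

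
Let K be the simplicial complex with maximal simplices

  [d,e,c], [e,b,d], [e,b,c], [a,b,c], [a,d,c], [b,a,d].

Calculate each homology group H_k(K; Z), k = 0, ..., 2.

We work with the vertex ordering a < b < c < d < e. The simplices of K, each written with vertices in increasing order, are:

  0-simplices (5): a, b, c, d, e
  1-simplices (9): ab, ac, ad, bc, bd, be, cd, ce, de
  2-simplices (6): abc, abd, acd, bce, bde, cde

so the chain groups are C_0 ≅ Z^5, C_1 ≅ Z^9, C_2 ≅ Z^6.

The boundary map ∂_1: C_1 → C_0 is given by ∂[p,q] = [q] − [p].
The resulting 5×9 matrix has rank 4, and its Smith normal form has invariant factors (1,1,1,1).

Boundary ∂_2: C_2 → C_1 sends each 2-simplex [p,q,r] to [q,r] − [p,r] + [p,q]. For instance
  ∂bce = ce − be + bc,
  ∂abd = bd − ad + ab.
The resulting 9×6 matrix has rank 5, and its Smith normal form has invariant factors (1,1,1,1,1).

Reading off H_k = ker ∂_k / im ∂_{k+1}:

  H_0: rank C_0 − rank ∂_1 = 5 − 4 = 1, and the invariant factors of ∂_1 are all 1, so H_0 ≅ Z.
  H_1: rank ker ∂_1 − rank ∂_2 = (9 − 4) − 5 = 0, and the invariant factors of ∂_2 are all 1, so H_1 ≅ 0.
  H_2: rank ker ∂_2 − rank ∂_3 = (6 − 5) − 0 = 1, and there is no ∂_3, so H_2 ≅ Z.

H_0 ≅ Z,  H_1 = 0,  H_2 ≅ Z.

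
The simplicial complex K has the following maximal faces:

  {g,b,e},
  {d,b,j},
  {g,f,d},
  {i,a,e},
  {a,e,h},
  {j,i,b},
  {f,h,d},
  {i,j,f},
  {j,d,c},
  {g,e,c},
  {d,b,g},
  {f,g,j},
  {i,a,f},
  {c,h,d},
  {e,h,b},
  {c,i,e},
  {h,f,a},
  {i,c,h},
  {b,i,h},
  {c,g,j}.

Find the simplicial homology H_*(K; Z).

H_0 = Z,  H_1 = Z ⊕ Z/2Z,  H_2 = 0.

Take the total order a < b < c < d < e < f < g < h < i < j on the vertex set. Then K (dimension 2) consists of the simplices:

  0-simplices (10): a, b, c, d, e, f, g, h, i, j
  1-simplices (30): ae, af, ah, ai, bd, be, bg, bh, bi, bj, cd, ce, cg, ch, ci, cj, df, dg, dh, dj, eg, eh, ei, fg, fh, fi, fj, gj, hi, ij
  2-simplices (20): aeh, aei, afh, afi, bdg, bdj, beg, beh, bhi, bij, cdh, cdj, ceg, cei, cgj, chi, dfg, dfh, fgj, fij

so the chain groups are C_0 ≅ Z^10, C_1 ≅ Z^30, C_2 ≅ Z^20.

The boundary map ∂_1: C_1 → C_0 maps an edge to its endpoints' difference, ∂[p,q] = q − p.
This gives a 10×30 integer matrix of rank 9; reducing to Smith normal form yields diagonal entries (1,1,1,1,1,1,1,1,1).

Boundary ∂_2: C_2 → C_1 sends each 2-simplex [p,q,r] to [q,r] − [p,r] + [p,q]. For instance
  ∂cei = ei − ci + ce,
  ∂afi = fi − ai + af.
As a 30×20 matrix over Z this has rank 20, with invariant factors (1,1,1,1,1,1,1,1,1,1,1,1,1,1,1,1,1,1,1,2).

Computing H_k = (kernel of ∂_k) / (image of ∂_{k+1}):

  H_0: rank C_0 − rank ∂_1 = 10 − 9 = 1, and the invariant factors of ∂_1 are all 1, so H_0 = Z.
  H_1: rank ker ∂_1 − rank ∂_2 = (30 − 9) − 20 = 1, and ∂_2 has invariant factor 2 > 1, so H_1 = Z ⊕ Z/2Z.
  H_2: rank ker ∂_2 − rank ∂_3 = (20 − 20) − 0 = 0, and there is no ∂_3, so H_2 = 0.

(K is a triangulation of the Klein bottle.)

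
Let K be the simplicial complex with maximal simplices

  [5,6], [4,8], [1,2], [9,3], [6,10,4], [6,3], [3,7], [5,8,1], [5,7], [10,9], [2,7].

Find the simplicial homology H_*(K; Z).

Order the vertices as 1 < 2 < 3 < 4 < 5 < 6 < 7 < 8 < 9 < 10. Listing each simplex with vertices in this order, K has dimension 2 with simplices:

  0-simplices (10): [1], [2], [3], [4], [5], [6], [7], [8], [9], [10]
  1-simplices (15): [1,2], [1,5], [1,8], [2,7], [3,6], [3,7], [3,9], [4,6], [4,8], [4,10], [5,6], [5,7], [5,8], [6,10], [9,10]
  2-simplices (2): [1,5,8], [4,6,10]

so the chain groups are C_0 ≅ Z^10, C_1 ≅ Z^15, C_2 ≅ Z^2.

Boundary ∂_1: C_1 → C_0 sends each edge [p,q] (with p < q) to q − p.
As a 10×15 matrix over Z this has rank 9, with invariant factors (1,1,1,1,1,1,1,1,1).

∂_2: C_2 → C_1 maps a triangle to the signed sum of its edges. For instance
  ∂[1,5,8] = [5,8] − [1,8] + [1,5],
  ∂[4,6,10] = [6,10] − [4,10] + [4,6].
The 15×2 boundary matrix has rank 2 and Smith normal form diag(1,1).

Now H_k = ker ∂_k / im ∂_{k+1}, so:

  H_0: rank C_0 − rank ∂_1 = 10 − 9 = 1, and the invariant factors of ∂_1 are all 1, so H_0 = Z.
  H_1: rank ker ∂_1 − rank ∂_2 = (15 − 9) − 2 = 4, and the invariant factors of ∂_2 are all 1, so H_1 = Z^4.
  H_2: rank ker ∂_2 − rank ∂_3 = (2 − 2) − 0 = 0, and there is no ∂_3, so H_2 = 0.

H_0 = Z,  H_1 = Z^4,  H_2 = 0.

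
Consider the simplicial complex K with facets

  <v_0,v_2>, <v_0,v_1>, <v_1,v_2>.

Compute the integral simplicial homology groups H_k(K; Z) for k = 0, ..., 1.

H_0 ≅ Z,  H_1 ≅ Z.

We work with the vertex ordering v_0 < v_1 < v_2. The simplices of K, each written with vertices in increasing order, are:

  0-simplices (3): [v_0], [v_1], [v_2]
  1-simplices (3): [v_0,v_1], [v_0,v_2], [v_1,v_2]

so the chain groups are C_0 ≅ Z^3, C_1 ≅ Z^3.

The boundary map ∂_1: C_1 → C_0 sends each edge [p,q] (with p < q) to q − p. For instance
  ∂[v_0,v_2] = [v_2] − [v_0].
This gives a 3×3 integer matrix of rank 2; reducing to Smith normal form yields diagonal entries (1,1).

Reading off H_k = ker ∂_k / im ∂_{k+1}:

  H_0: rank C_0 − rank ∂_1 = 3 − 2 = 1, and the invariant factors of ∂_1 are all 1, so H_0 ≅ Z.
  H_1: rank ker ∂_1 − rank ∂_2 = (3 − 2) − 0 = 1, and there is no ∂_2, so H_1 ≅ Z.

As a check, the Euler characteristic is 3 − 3 = 0, which agrees with 1 − 1 = 0.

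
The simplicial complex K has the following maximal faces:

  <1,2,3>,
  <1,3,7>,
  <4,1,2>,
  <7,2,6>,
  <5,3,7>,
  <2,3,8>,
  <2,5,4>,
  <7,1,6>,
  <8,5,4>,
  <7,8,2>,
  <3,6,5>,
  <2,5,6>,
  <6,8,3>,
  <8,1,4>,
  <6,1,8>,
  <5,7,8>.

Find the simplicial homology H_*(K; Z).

We work with the vertex ordering 1 < 2 < 3 < 4 < 5 < 6 < 7 < 8. The simplices of K, each written with vertices in increasing order, are:

  0-simplices (8): [1], [2], [3], [4], [5], [6], [7], [8]
  1-simplices (24): (24 of them)
  2-simplices (16): [1,2,3], [1,2,4], [1,3,7], [1,4,8], [1,6,7], [1,6,8], [2,3,8], [2,4,5], [2,5,6], [2,6,7], [2,7,8], [3,5,6], [3,5,7], [3,6,8], [4,5,8], [5,7,8]

so the chain groups are C_0 ≅ Z^8, C_1 ≅ Z^24, C_2 ≅ Z^16.

The boundary map ∂_1: C_1 → C_0 sends each edge [p,q] (with p < q) to q − p.
The resulting 8×24 matrix has rank 7, and its Smith normal form has invariant factors (1,1,1,1,1,1,1).

The boundary map ∂_2: C_2 → C_1 maps a triangle to the signed sum of its edges. For instance
  ∂[2,5,6] = [5,6] − [2,6] + [2,5],
  ∂[3,6,8] = [6,8] − [3,8] + [3,6].
As a 24×16 matrix over Z this has rank 15, with invariant factors (1,1,1,1,1,1,1,1,1,1,1,1,1,1,1).

Reading off H_k = ker ∂_k / im ∂_{k+1}:

  H_0: rank C_0 − rank ∂_1 = 8 − 7 = 1, and the invariant factors of ∂_1 are all 1, so H_0 = Z.
  H_1: rank ker ∂_1 − rank ∂_2 = (24 − 7) − 15 = 2, and the invariant factors of ∂_2 are all 1, so H_1 = Z^2.
  H_2: rank ker ∂_2 − rank ∂_3 = (16 − 15) − 0 = 1, and there is no ∂_3, so H_2 = Z.

(K is a triangulation of the torus T^2.)

H_0 = Z,  H_1 = Z^2,  H_2 = Z.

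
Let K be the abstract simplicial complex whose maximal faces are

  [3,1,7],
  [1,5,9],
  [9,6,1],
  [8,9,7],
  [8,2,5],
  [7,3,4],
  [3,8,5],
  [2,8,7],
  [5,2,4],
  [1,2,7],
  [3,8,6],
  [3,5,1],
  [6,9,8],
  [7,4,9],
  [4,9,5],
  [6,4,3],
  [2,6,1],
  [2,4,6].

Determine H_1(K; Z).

K has 9 vertices, 27 edges, 18 triangles.
rank ∂_1 = 8, rank ∂_2 = 17 ⇒ b_1 = 27 − 8 − 17 = 2; all invariant factors of ∂_2 are 1 so no torsion. So H_1 ≅ Z^2.

H_1 ≅ Z^2.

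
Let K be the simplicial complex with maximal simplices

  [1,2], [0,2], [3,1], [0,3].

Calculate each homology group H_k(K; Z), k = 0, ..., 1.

Fix the vertex order 0 < 1 < 2 < 3 and write every simplex with vertices in increasing order. Then dim K = 1 and the simplices of K are:

  0-simplices (4): [0], [1], [2], [3]
  1-simplices (4): [0,2], [0,3], [1,2], [1,3]

giving chain groups C_0 ≅ Z^4, C_1 ≅ Z^4.

Boundary ∂_1: C_1 → C_0 is given by ∂[p,q] = [q] − [p]. For instance
  ∂[0,2] = [2] − [0].
The 4×4 boundary matrix has rank 3 and Smith normal form diag(1,1,1).

From H_k ≅ ker(∂_k) / im(∂_{k+1}) we obtain:

  H_0: rank C_0 − rank ∂_1 = 4 − 3 = 1, and the invariant factors of ∂_1 are all 1, so H_0 = Z.
  H_1: rank ker ∂_1 − rank ∂_2 = (4 − 3) − 0 = 1, and there is no ∂_2, so H_1 = Z.

As a check, the Euler characteristic is 4 − 4 = 0, which agrees with 1 − 1 = 0.

H_0 = Z,  H_1 = Z.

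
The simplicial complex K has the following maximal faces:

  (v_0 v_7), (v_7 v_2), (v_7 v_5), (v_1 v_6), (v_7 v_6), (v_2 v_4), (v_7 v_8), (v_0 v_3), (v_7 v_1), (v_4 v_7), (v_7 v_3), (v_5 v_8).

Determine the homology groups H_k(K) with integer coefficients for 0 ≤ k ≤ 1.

We work with the vertex ordering v_0 < v_1 < v_2 < v_3 < v_4 < v_5 < v_6 < v_7 < v_8. The simplices of K, each written with vertices in increasing order, are:

  0-simplices (9): [v_0], [v_1], [v_2], [v_3], [v_4], [v_5], [v_6], [v_7], [v_8]
  1-simplices (12): [v_0,v_3], [v_0,v_7], [v_1,v_6], [v_1,v_7], [v_2,v_4], [v_2,v_7], [v_3,v_7], [v_4,v_7], [v_5,v_7], [v_5,v_8], [v_6,v_7], [v_7,v_8]

Hence C_0 ≅ Z^9, C_1 ≅ Z^12.

The boundary map ∂_1: C_1 → C_0 sends each edge [p,q] (with p < q) to q − p.
The resulting 9×12 matrix has rank 8, and its Smith normal form has invariant factors (1,1,1,1,1,1,1,1).

Reading off H_k = ker ∂_k / im ∂_{k+1}:

  H_0: rank C_0 − rank ∂_1 = 9 − 8 = 1, and the invariant factors of ∂_1 are all 1, so H_0 = Z.
  H_1: rank ker ∂_1 − rank ∂_2 = (12 − 8) − 0 = 4, and there is no ∂_2, so H_1 = Z^4.

H_0 = Z,  H_1 = Z^4.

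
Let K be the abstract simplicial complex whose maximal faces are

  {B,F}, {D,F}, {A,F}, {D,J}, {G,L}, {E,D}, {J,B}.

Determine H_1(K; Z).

H_1 ≅ Z.

Take the total order A < B < D < E < F < G < J < L on the vertex set. Then K (dimension 1) consists of the simplices:

  0-simplices (8): A, B, D, E, F, G, J, L
  1-simplices (7): AF, BF, BJ, DE, DF, DJ, GL

Hence C_0 ≅ Z^8, C_1 ≅ Z^7.

The boundary map ∂_1: C_1 → C_0 is given by ∂[p,q] = [q] − [p]. For instance
  ∂GL = L − G.
The 8×7 boundary matrix has rank 6 and Smith normal form diag(1,1,1,1,1,1).

Now H_k = ker ∂_k / im ∂_{k+1}, so:

  H_1: rank ker ∂_1 − rank ∂_2 = (7 − 6) − 0 = 1, and there is no ∂_2, so H_1 = Z.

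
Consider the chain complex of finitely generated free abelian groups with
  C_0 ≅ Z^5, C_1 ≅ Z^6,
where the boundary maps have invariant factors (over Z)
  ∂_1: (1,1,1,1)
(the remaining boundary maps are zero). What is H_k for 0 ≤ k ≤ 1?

H_0 = Z,  H_1 = Z^2.

H_0: b_0 = 5 − 0 − 4 = 1; torsion from ∂_1 factors > 1: none. So H_0 = Z.
H_1: b_1 = 6 − 4 − 0 = 2; torsion from ∂_2 factors > 1: none. So H_1 = Z^2.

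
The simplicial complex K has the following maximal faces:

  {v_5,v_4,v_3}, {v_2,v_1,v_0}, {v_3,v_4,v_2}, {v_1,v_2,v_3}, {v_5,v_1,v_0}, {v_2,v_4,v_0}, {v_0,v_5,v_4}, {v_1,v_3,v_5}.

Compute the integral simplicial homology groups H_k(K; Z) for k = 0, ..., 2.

H_0 ≅ Z,  H_1 = 0,  H_2 ≅ Z.

Fix the vertex order v_0 < v_1 < v_2 < v_3 < v_4 < v_5 and write every simplex with vertices in increasing order. Then dim K = 2 and the simplices of K are:

  0-simplices (6): [v_0], [v_1], [v_2], [v_3], [v_4], [v_5]
  1-simplices (12): [v_0,v_1], [v_0,v_2], [v_0,v_4], [v_0,v_5], [v_1,v_2], [v_1,v_3], [v_1,v_5], [v_2,v_3], [v_2,v_4], [v_3,v_4], [v_3,v_5], [v_4,v_5]
  2-simplices (8): [v_0,v_1,v_2], [v_0,v_1,v_5], [v_0,v_2,v_4], [v_0,v_4,v_5], [v_1,v_2,v_3], [v_1,v_3,v_5], [v_2,v_3,v_4], [v_3,v_4,v_5]

so the chain groups are C_0 ≅ Z^6, C_1 ≅ Z^12, C_2 ≅ Z^8.

The boundary map ∂_1: C_1 → C_0 maps an edge to its endpoints' difference, ∂[p,q] = q − p.
The 6×12 boundary matrix has rank 5 and Smith normal form diag(1,1,1,1,1).

The boundary map ∂_2: C_2 → C_1 acts by ∂[p,q,r] = [q,r] − [p,r] + [p,q]. For instance
  ∂[v_0,v_2,v_4] = [v_2,v_4] − [v_0,v_4] + [v_0,v_2],
  ∂[v_0,v_4,v_5] = [v_4,v_5] − [v_0,v_5] + [v_0,v_4].
This gives a 12×8 integer matrix of rank 7; reducing to Smith normal form yields diagonal entries (1,1,1,1,1,1,1).

Now H_k = ker ∂_k / im ∂_{k+1}, so:

  H_0: rank C_0 − rank ∂_1 = 6 − 5 = 1, and the invariant factors of ∂_1 are all 1, so H_0 = Z.
  H_1: rank ker ∂_1 − rank ∂_2 = (12 − 5) − 7 = 0, and the invariant factors of ∂_2 are all 1, so H_1 = 0.
  H_2: rank ker ∂_2 − rank ∂_3 = (8 − 7) − 0 = 1, and there is no ∂_3, so H_2 = Z.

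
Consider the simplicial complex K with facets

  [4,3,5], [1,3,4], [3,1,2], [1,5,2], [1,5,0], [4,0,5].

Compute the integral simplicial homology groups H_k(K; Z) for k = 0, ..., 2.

We work with the vertex ordering 0 < 1 < 2 < 3 < 4 < 5. The simplices of K, each written with vertices in increasing order, are:

  0-simplices (6): [0], [1], [2], [3], [4], [5]
  1-simplices (12): [0,1], [0,4], [0,5], [1,2], [1,3], [1,4], [1,5], [2,3], [2,5], [3,4], [3,5], [4,5]
  2-simplices (6): [0,1,5], [0,4,5], [1,2,3], [1,2,5], [1,3,4], [3,4,5]

giving chain groups C_0 ≅ Z^6, C_1 ≅ Z^12, C_2 ≅ Z^6.

Boundary ∂_1: C_1 → C_0 is given by ∂[p,q] = [q] − [p].
This gives a 6×12 integer matrix of rank 5; reducing to Smith normal form yields diagonal entries (1,1,1,1,1).

The boundary map ∂_2: C_2 → C_1 maps a triangle to the signed sum of its edges. For instance
  ∂[0,1,5] = [1,5] − [0,5] + [0,1],
  ∂[0,4,5] = [4,5] − [0,5] + [0,4].
This gives a 12×6 integer matrix of rank 6; reducing to Smith normal form yields diagonal entries (1,1,1,1,1,1).

Now H_k = ker ∂_k / im ∂_{k+1}, so:

  H_0: rank C_0 − rank ∂_1 = 6 − 5 = 1, and the invariant factors of ∂_1 are all 1, so H_0 = Z.
  H_1: rank ker ∂_1 − rank ∂_2 = (12 − 5) − 6 = 1, and the invariant factors of ∂_2 are all 1, so H_1 = Z.
  H_2: rank ker ∂_2 − rank ∂_3 = (6 − 6) − 0 = 0, and there is no ∂_3, so H_2 = 0.

H_0 ≅ Z,  H_1 ≅ Z,  H_2 = 0.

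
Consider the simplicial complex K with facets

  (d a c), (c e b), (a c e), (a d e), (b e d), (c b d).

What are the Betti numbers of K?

b_0 = 1, b_1 = 0, b_2 = 1.

Order the vertices as a < b < c < d < e. Listing each simplex with vertices in this order, K has dimension 2 with simplices:

  0-simplices (5): a, b, c, d, e
  1-simplices (9): ac, ad, ae, bc, bd, be, cd, ce, de
  2-simplices (6): acd, ace, ade, bcd, bce, bde

giving chain groups C_0 ≅ Z^5, C_1 ≅ Z^9, C_2 ≅ Z^6.

The boundary map ∂_1: C_1 → C_0 sends each edge [p,q] (with p < q) to q − p.
This gives a 5×9 integer matrix of rank 4; reducing to Smith normal form yields diagonal entries (1,1,1,1).

∂_2: C_2 → C_1 sends each 2-simplex [p,q,r] to [q,r] − [p,r] + [p,q]. For instance
  ∂ade = de − ae + ad,
  ∂ace = ce − ae + ac.
As a 9×6 matrix over Z this has rank 5, with invariant factors (1,1,1,1,1).

From H_k ≅ ker(∂_k) / im(∂_{k+1}) we obtain:

  H_0: rank C_0 − rank ∂_1 = 5 − 4 = 1, and the invariant factors of ∂_1 are all 1, so H_0 = Z.
  H_1: rank ker ∂_1 − rank ∂_2 = (9 − 4) − 5 = 0, and the invariant factors of ∂_2 are all 1, so H_1 = 0.
  H_2: rank ker ∂_2 − rank ∂_3 = (6 − 5) − 0 = 1, and there is no ∂_3, so H_2 = Z.

As a check, the Euler characteristic is 5 − 9 + 6 = 2, which agrees with 1 − 0 + 1 = 2.
(K is a triangulation of the 2-sphere S^2.)

Hence the Betti numbers are b_0 = 1, b_1 = 0, b_2 = 1.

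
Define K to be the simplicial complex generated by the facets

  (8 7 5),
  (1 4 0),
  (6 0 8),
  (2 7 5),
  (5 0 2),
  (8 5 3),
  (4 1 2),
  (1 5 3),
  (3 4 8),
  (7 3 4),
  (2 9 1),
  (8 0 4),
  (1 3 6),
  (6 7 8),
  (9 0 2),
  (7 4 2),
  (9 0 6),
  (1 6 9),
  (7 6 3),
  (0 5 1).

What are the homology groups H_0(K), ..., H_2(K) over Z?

H_0 ≅ Z,  H_1 ≅ Z ⊕ Z/2Z,  H_2 = 0.

Order the vertices as 0 < 1 < 2 < 3 < 4 < 5 < 6 < 7 < 8 < 9. Listing each simplex with vertices in this order, K has dimension 2 with simplices:

  0-simplices (10): [0], [1], [2], [3], [4], [5], [6], [7], [8], [9]
  1-simplices (30): (30 of them)
  2-simplices (20): (20 of them)

Hence C_0 ≅ Z^10, C_1 ≅ Z^30, C_2 ≅ Z^20.

Boundary ∂_1: C_1 → C_0 maps an edge to its endpoints' difference, ∂[p,q] = q − p. For instance
  ∂[5,7] = [7] − [5].
The 10×30 boundary matrix has rank 9 and Smith normal form diag(1,1,1,1,1,1,1,1,1).

The boundary map ∂_2: C_2 → C_1 acts by ∂[p,q,r] = [q,r] − [p,r] + [p,q]. For instance
  ∂[1,3,6] = [3,6] − [1,6] + [1,3],
  ∂[0,6,8] = [6,8] − [0,8] + [0,6].
The resulting 30×20 matrix has rank 20, and its Smith normal form has invariant factors (1,1,1,1,1,1,1,1,1,1,1,1,1,1,1,1,1,1,1,2).

Computing H_k = (kernel of ∂_k) / (image of ∂_{k+1}):

  H_0: rank C_0 − rank ∂_1 = 10 − 9 = 1, and the invariant factors of ∂_1 are all 1, so H_0 = Z.
  H_1: rank ker ∂_1 − rank ∂_2 = (30 − 9) − 20 = 1, and ∂_2 has invariant factor 2 > 1, so H_1 = Z ⊕ Z/2Z.
  H_2: rank ker ∂_2 − rank ∂_3 = (20 − 20) − 0 = 0, and there is no ∂_3, so H_2 = 0.

As a check, the Euler characteristic is 10 − 30 + 20 = 0, which agrees with 1 − 1 + 0 = 0.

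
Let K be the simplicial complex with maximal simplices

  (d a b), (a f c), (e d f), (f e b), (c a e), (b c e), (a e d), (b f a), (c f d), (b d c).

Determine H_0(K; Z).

Take the total order a < b < c < d < e < f on the vertex set. Then K (dimension 2) consists of the simplices:

  0-simplices (6): a, b, c, d, e, f
  1-simplices (15): ab, ac, ad, ae, af, bc, bd, be, bf, cd, ce, cf, de, df, ef
  2-simplices (10): abd, abf, ace, acf, ade, bcd, bce, bef, cdf, def

Hence C_0 ≅ Z^6, C_1 ≅ Z^15, C_2 ≅ Z^10.

∂_1: C_1 → C_0 maps an edge to its endpoints' difference, ∂[p,q] = q − p. For instance
  ∂ae = e − a.
The 6×15 boundary matrix has rank 5 and Smith normal form diag(1,1,1,1,1).

Boundary ∂_2: C_2 → C_1 acts by ∂[p,q,r] = [q,r] − [p,r] + [p,q]. For instance
  ∂def = ef − df + de,
  ∂abf = bf − af + ab.
The resulting 15×10 matrix has rank 10, and its Smith normal form has invariant factors (1,1,1,1,1,1,1,1,1,2).

Reading off H_k = ker ∂_k / im ∂_{k+1}:

  H_0: rank C_0 − rank ∂_1 = 6 − 5 = 1, and the invariant factors of ∂_1 are all 1, so H_0 ≅ Z.

H_0 ≅ Z.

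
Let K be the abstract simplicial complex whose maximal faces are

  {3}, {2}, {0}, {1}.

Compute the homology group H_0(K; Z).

Take the total order 0 < 1 < 2 < 3 on the vertex set. Then K (dimension 0) consists of the simplices:

  0-simplices (4): [0], [1], [2], [3]

so the chain groups are C_0 ≅ Z^4.

From H_k ≅ ker(∂_k) / im(∂_{k+1}) we obtain:

  H_0: rank C_0 − rank ∂_1 = 4 − 0 = 4, and there is no ∂_1, so H_0 = Z^4.

H_0 = Z^4.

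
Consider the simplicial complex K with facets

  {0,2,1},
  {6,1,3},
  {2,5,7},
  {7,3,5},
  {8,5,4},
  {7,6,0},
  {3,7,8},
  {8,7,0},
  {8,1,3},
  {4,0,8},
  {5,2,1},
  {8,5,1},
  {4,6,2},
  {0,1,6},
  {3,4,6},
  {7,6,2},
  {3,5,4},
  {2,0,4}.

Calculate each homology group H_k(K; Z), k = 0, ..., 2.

We work with the vertex ordering 0 < 1 < 2 < 3 < 4 < 5 < 6 < 7 < 8. The simplices of K, each written with vertices in increasing order, are:

  0-simplices (9): [0], [1], [2], [3], [4], [5], [6], [7], [8]
  1-simplices (27): (27 of them)
  2-simplices (18): [0,1,2], [0,1,6], [0,2,4], [0,4,8], [0,6,7], [0,7,8], [1,2,5], [1,3,6], [1,3,8], [1,5,8], [2,4,6], [2,5,7], [2,6,7], [3,4,5], [3,4,6], [3,5,7], [3,7,8], [4,5,8]

so the chain groups are C_0 ≅ Z^9, C_1 ≅ Z^27, C_2 ≅ Z^18.

The boundary map ∂_1: C_1 → C_0 sends each edge [p,q] (with p < q) to q − p. For instance
  ∂[1,6] = [6] − [1].
As a 9×27 matrix over Z this has rank 8, with invariant factors (1,1,1,1,1,1,1,1).

∂_2: C_2 → C_1 sends each 2-simplex [p,q,r] to [q,r] − [p,r] + [p,q]. For instance
  ∂[0,2,4] = [2,4] − [0,4] + [0,2],
  ∂[4,5,8] = [5,8] − [4,8] + [4,5].
The resulting 27×18 matrix has rank 18, and its Smith normal form has invariant factors (1,1,1,1,1,1,1,1,1,1,1,1,1,1,1,1,1,2).

Computing H_k = (kernel of ∂_k) / (image of ∂_{k+1}):

  H_0: rank C_0 − rank ∂_1 = 9 − 8 = 1, and the invariant factors of ∂_1 are all 1, so H_0 ≅ Z.
  H_1: rank ker ∂_1 − rank ∂_2 = (27 − 8) − 18 = 1, and ∂_2 has invariant factor 2 > 1, so H_1 ≅ Z ⊕ Z/2Z.
  H_2: rank ker ∂_2 − rank ∂_3 = (18 − 18) − 0 = 0, and there is no ∂_3, so H_2 ≅ 0.

As a check, the Euler characteristic is 9 − 27 + 18 = 0, which agrees with 1 − 1 + 0 = 0.
(K is a triangulation of the Klein bottle.)

H_0 = Z,  H_1 = Z ⊕ Z/2Z,  H_2 = 0.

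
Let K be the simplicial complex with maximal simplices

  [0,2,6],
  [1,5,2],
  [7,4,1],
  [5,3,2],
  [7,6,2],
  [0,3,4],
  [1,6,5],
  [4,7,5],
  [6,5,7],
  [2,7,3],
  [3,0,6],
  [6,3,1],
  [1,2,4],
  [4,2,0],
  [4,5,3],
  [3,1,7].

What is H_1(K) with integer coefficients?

Take the total order 0 < 1 < 2 < 3 < 4 < 5 < 6 < 7 on the vertex set. Then K (dimension 2) consists of the simplices:

  0-simplices (8): [0], [1], [2], [3], [4], [5], [6], [7]
  1-simplices (24): (24 of them)
  2-simplices (16): [0,2,4], [0,2,6], [0,3,4], [0,3,6], [1,2,4], [1,2,5], [1,3,6], [1,3,7], [1,4,7], [1,5,6], [2,3,5], [2,3,7], [2,6,7], [3,4,5], [4,5,7], [5,6,7]

giving chain groups C_0 ≅ Z^8, C_1 ≅ Z^24, C_2 ≅ Z^16.

∂_1: C_1 → C_0 sends each edge [p,q] (with p < q) to q − p. For instance
  ∂[1,2] = [2] − [1].
As a 8×24 matrix over Z this has rank 7, with invariant factors (1,1,1,1,1,1,1).

The boundary map ∂_2: C_2 → C_1 sends each 2-simplex [p,q,r] to [q,r] − [p,r] + [p,q]. For instance
  ∂[0,3,6] = [3,6] − [0,6] + [0,3],
  ∂[1,4,7] = [4,7] − [1,7] + [1,4].
The resulting 24×16 matrix has rank 15, and its Smith normal form has invariant factors (1,1,1,1,1,1,1,1,1,1,1,1,1,1,1).

Computing H_k = (kernel of ∂_k) / (image of ∂_{k+1}):

  H_1: rank ker ∂_1 − rank ∂_2 = (24 − 7) − 15 = 2, and the invariant factors of ∂_2 are all 1, so H_1 ≅ Z^2.

(K is a triangulation of the torus T^2.)

H_1 ≅ Z^2.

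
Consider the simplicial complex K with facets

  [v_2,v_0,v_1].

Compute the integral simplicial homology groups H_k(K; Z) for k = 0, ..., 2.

H_0 = Z,  H_1 = 0,  H_2 = 0.

Take the total order v_0 < v_1 < v_2 on the vertex set. Then K (dimension 2) consists of the simplices:

  0-simplices (3): [v_0], [v_1], [v_2]
  1-simplices (3): [v_0,v_1], [v_0,v_2], [v_1,v_2]
  2-simplices (1): [v_0,v_1,v_2]

so the chain groups are C_0 ≅ Z^3, C_1 ≅ Z^3, C_2 ≅ Z^1.

Boundary ∂_1: C_1 → C_0 maps an edge to its endpoints' difference, ∂[p,q] = q − p.
The resulting 3×3 matrix has rank 2, and its Smith normal form has invariant factors (1,1).

Boundary ∂_2: C_2 → C_1 acts by ∂[p,q,r] = [q,r] − [p,r] + [p,q]. For instance
  ∂[v_0,v_1,v_2] = [v_1,v_2] − [v_0,v_2] + [v_0,v_1].
This gives a 3×1 integer matrix of rank 1; reducing to Smith normal form yields diagonal entries (1).

Computing H_k = (kernel of ∂_k) / (image of ∂_{k+1}):

  H_0: rank C_0 − rank ∂_1 = 3 − 2 = 1, and the invariant factors of ∂_1 are all 1, so H_0 = Z.
  H_1: rank ker ∂_1 − rank ∂_2 = (3 − 2) − 1 = 0, and the invariant factors of ∂_2 are all 1, so H_1 = 0.
  H_2: rank ker ∂_2 − rank ∂_3 = (1 − 1) − 0 = 0, and there is no ∂_3, so H_2 = 0.

As a check, the Euler characteristic is 3 − 3 + 1 = 1, which agrees with 1 − 0 + 0 = 1.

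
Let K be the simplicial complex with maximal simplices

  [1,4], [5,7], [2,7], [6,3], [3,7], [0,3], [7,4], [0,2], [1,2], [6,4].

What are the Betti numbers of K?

b_0 = 1, b_1 = 3.

We work with the vertex ordering 0 < 1 < 2 < 3 < 4 < 5 < 6 < 7. The simplices of K, each written with vertices in increasing order, are:

  0-simplices (8): [0], [1], [2], [3], [4], [5], [6], [7]
  1-simplices (10): [0,2], [0,3], [1,2], [1,4], [2,7], [3,6], [3,7], [4,6], [4,7], [5,7]

so the chain groups are C_0 ≅ Z^8, C_1 ≅ Z^10.

The boundary map ∂_1: C_1 → C_0 maps an edge to its endpoints' difference, ∂[p,q] = q − p.
As a 8×10 matrix over Z this has rank 7, with invariant factors (1,1,1,1,1,1,1).

From H_k ≅ ker(∂_k) / im(∂_{k+1}) we obtain:

  H_0: rank C_0 − rank ∂_1 = 8 − 7 = 1, and the invariant factors of ∂_1 are all 1, so H_0 = Z.
  H_1: rank ker ∂_1 − rank ∂_2 = (10 − 7) − 0 = 3, and there is no ∂_2, so H_1 = Z^3.

Hence the Betti numbers are b_0 = 1, b_1 = 3.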